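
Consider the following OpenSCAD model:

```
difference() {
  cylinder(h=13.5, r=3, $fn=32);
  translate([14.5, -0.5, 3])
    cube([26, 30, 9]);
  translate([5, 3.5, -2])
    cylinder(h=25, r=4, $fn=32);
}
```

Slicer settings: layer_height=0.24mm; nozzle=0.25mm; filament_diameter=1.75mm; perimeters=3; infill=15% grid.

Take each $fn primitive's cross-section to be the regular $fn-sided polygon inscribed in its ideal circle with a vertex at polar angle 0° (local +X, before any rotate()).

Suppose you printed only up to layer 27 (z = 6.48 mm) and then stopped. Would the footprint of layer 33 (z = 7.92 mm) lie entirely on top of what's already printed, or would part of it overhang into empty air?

entirely on top

Compare the two slices. At z = 6.48: the r=3 cylinder contributes a regular 32-gon of circumradius 3 (area = (32/2)·3.000²·sin(360°/32) = 28.09 mm²); the cube at (14.5, -0.5) is present — its section is the full 26×30 rectangle (area 780.00 mm²); the r=4 cylinder at (5, 3.5) gives a regular 32-gon of circumradius 4 (constant along its height) (area = (32/2)·4.000²·sin(360°/32) = 49.94 mm²); Taking the first minus the rest: starting from the r=3 cylinder (28.09 mm²), the 26×30 cube at (14.5, -0.5) misses the remaining region (no effect); the r=4 cylinder at (5, 3.5) partially overlaps it — only the 1.97 mm² overlap (of its 49.94 mm²) is removed, clipping the outline — area = 26.12 mm². At z = 7.92: the r=3 cylinder gives a regular 32-gon of circumradius 3 (constant along its height) (area = (32/2)·3.000²·sin(360°/32) = 28.09 mm²); the cube at (14.5, -0.5) (footprint 26×30) is included at this height (area 780.00 mm²); the cylinder at (5, 3.5): section is a regular 32-gon, circumradius r=4 (area = (32/2)·4.000²·sin(360°/32) = 49.94 mm²); After the difference (first − rest): starting from the r=3 cylinder (28.09 mm²), the 26×30 cube at (14.5, -0.5) misses the remaining region (no effect); the r=4 cylinder at (5, 3.5) partially overlaps it — only the 1.97 mm² overlap (of its 49.94 mm²) is removed, clipping the outline — area = 26.12 mm². Checking containment: the cross-section at z = 7.92 is a subset of the cross-section at z = 6.48.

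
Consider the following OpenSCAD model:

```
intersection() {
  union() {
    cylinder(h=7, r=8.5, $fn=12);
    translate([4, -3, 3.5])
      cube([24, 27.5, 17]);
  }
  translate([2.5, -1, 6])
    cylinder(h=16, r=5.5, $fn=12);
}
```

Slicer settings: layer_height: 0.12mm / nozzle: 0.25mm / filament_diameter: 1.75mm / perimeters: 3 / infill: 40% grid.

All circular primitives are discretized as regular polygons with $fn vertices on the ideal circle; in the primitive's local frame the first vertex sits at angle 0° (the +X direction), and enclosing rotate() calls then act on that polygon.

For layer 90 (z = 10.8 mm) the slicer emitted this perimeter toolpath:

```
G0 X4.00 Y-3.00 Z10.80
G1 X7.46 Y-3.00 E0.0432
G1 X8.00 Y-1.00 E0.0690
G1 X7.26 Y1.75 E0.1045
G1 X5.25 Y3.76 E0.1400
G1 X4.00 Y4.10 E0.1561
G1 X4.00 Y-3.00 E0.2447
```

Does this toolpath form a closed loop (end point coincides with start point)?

Start point (G0): (4.00, -3.00). End point (last G1): the path returns to the start — closed.

yes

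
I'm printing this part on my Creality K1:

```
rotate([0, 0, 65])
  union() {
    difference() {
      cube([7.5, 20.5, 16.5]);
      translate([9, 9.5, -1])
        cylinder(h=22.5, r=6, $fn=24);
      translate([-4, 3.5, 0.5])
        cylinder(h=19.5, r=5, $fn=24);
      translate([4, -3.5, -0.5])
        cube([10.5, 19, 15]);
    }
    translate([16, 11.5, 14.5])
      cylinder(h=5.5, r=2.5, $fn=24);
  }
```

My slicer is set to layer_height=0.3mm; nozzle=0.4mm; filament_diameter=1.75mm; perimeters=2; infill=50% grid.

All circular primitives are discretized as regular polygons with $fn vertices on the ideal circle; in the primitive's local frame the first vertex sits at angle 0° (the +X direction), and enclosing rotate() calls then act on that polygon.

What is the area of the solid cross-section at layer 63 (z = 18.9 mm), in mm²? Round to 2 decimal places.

19.41 mm²

At z = 18.9 mm: the cube does not reach this height (z outside [0, 16.5]); the cylinder at (9, 9.5): section is a regular 24-gon, circumradius r=6 (area = (24/2)·6.000²·sin(360°/24) = 111.81 mm²); the r=5 cylinder at (-4, 3.5) contributes a regular 24-gon of circumradius 5 (area = (24/2)·5.000²·sin(360°/24) = 77.65 mm²); the cube at (4, -3.5) is absent (z outside [-0.5, 14.5]); Subtracting the remaining from the first: the first operand is absent here, so nothing remains; the cylinder at (16, 11.5): section is a regular 24-gon, circumradius r=2.5 (area = (24/2)·2.500²·sin(360°/24) = 19.41 mm²); Merging all regions: only the r=2.5 cylinder at (16, 11.5) is present, so the union is just that shape — area = 19.41 mm²; (whole slice rotated 65° about Z — lengths, areas and connectivity unchanged). Overall, the cross-section is a single solid region. Net area = 19.41 mm².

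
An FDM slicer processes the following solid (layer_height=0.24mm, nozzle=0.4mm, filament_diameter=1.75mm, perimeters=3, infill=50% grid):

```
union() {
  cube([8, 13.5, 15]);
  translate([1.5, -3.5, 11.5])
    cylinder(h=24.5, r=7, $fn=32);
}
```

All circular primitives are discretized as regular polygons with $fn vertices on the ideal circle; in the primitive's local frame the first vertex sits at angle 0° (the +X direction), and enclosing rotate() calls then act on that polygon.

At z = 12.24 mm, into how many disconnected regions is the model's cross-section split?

1

At z = 12.24 mm: the cube (footprint 8×13.5) is included at this height; the r=7 cylinder at (1.5, -3.5) contributes a regular 32-gon of circumradius 7; Taking the union: the regions partially overlap (shared area 20.02 mm²), so overlapping operands fuse into one piece — 1 connected region. The result has 1 disconnected region.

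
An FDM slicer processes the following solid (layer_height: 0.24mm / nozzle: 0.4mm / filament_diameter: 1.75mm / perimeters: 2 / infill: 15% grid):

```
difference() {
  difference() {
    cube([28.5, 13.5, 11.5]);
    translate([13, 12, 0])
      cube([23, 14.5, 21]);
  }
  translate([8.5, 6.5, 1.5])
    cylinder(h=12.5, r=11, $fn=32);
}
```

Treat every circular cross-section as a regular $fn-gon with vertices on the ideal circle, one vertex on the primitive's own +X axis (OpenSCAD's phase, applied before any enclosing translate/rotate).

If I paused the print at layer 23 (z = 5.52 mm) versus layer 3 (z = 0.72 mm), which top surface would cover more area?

layer 3 (z = 0.72 mm)

Layer 23 (z = 5.52): the 28.5×13.5 cube contributes its full rectangle (area 384.75 mm²); the cube at (13, 12) (footprint 23×14.5) is included at this height (area 333.50 mm²); Subtracting the remaining from the first: starting from the 28.5×13.5 cube (384.75 mm²), the 23×14.5 cube at (13, 12) partially overlaps it — only the 23.25 mm² overlap (of its 333.50 mm²) is removed, clipping the outline — area = 361.50 mm²; the cylinder at (8.5, 6.5): section is a regular 32-gon, circumradius r=11 (area = (32/2)·11.000²·sin(360°/32) = 377.69 mm²); After the difference (first − rest): starting from the result so far (361.50 mm²), the r=11 cylinder at (8.5, 6.5) partially overlaps it — only the 246.01 mm² overlap (of its 377.69 mm²) is removed, clipping the outline — area = 115.49 mm². So its area = 115.49 mm². Layer 3 (z = 0.72): the cube (footprint 28.5×13.5) is included at this height (area 384.75 mm²); the cube at (13, 12) is present — its section is the full 23×14.5 rectangle (area 333.50 mm²); Taking the first minus the rest: starting from the 28.5×13.5 cube (384.75 mm²), the 23×14.5 cube at (13, 12) partially overlaps it — only the 23.25 mm² overlap (of its 333.50 mm²) is removed, clipping the outline — area = 361.50 mm²; the cylinder at (8.5, 6.5) is absent (z outside [1.5, 14]); Subtracting the remaining from the first: none of the subtracted shapes is present at this height, so the result so far is unchanged — area = 361.50 mm². So its area = 361.50 mm². Layer 3 is larger (361.50 vs 115.49 mm²).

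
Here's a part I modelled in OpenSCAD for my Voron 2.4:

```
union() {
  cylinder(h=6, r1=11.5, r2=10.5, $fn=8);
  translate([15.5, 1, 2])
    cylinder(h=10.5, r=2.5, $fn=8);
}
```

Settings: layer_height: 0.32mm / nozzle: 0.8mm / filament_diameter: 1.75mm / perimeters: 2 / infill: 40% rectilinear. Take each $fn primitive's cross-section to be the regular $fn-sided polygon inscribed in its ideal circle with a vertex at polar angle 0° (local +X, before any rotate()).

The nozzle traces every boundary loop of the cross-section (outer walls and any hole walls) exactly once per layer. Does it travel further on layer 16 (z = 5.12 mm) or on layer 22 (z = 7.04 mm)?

layer 16 (z = 5.12 mm)

Layer 16 (z = 5.12): the cone (r1=11.5→r2=10.5) has section circumradius 10.647 here — a regular 8-gon (perimeter = 2·8·10.647·sin(180°/8) = 65.19 mm); the r=2.5 cylinder at (15.5, 1) contributes a regular 8-gon of circumradius 2.5 (perimeter = 2·8·2.500·sin(180°/8) = 15.31 mm); Taking the union: the 2 present regions are separate (no shared area or edge), so areas and boundary lengths simply add and each stays a separate island — boundary = 80.50 mm. So its perimeter = 80.50 mm. Layer 22 (z = 7.04): the cone is absent (z outside [0, 6]); the r=2.5 cylinder at (15.5, 1) contributes a regular 8-gon of circumradius 2.5 (perimeter = 2·8·2.500·sin(180°/8) = 15.31 mm); Taking the union: only the r=2.5 cylinder at (15.5, 1) is present, so the union is just that shape — boundary = 15.31 mm. So its perimeter = 15.31 mm. Layer 16 is larger (80.50 vs 15.31 mm).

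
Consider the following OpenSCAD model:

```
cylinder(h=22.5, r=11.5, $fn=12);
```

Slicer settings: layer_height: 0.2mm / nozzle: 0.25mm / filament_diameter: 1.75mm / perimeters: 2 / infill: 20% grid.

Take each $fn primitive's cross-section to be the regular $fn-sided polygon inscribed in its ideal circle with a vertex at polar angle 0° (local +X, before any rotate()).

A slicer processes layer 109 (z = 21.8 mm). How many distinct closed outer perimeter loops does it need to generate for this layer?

1

At z = 21.8 mm: the cylinder: section is a regular 12-gon, circumradius r=11.5. The result has 1 disconnected region.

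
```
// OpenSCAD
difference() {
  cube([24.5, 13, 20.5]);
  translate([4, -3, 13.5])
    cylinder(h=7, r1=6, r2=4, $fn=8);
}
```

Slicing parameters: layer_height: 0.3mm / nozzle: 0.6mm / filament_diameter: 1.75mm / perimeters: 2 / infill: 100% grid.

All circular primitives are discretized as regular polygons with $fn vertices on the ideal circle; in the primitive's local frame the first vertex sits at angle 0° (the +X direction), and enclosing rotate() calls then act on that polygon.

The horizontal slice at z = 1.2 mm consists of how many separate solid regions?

1

At z = 1.2 mm: the cube is present — its section is the full 24.5×13 rectangle; the cone at (4, -3) is absent (z outside [13.5, 20.5]); After the difference (first − rest): none of the subtracted shapes is present at this height, so the 24.5×13 cube is unchanged — 1 connected region. The result has 1 disconnected region.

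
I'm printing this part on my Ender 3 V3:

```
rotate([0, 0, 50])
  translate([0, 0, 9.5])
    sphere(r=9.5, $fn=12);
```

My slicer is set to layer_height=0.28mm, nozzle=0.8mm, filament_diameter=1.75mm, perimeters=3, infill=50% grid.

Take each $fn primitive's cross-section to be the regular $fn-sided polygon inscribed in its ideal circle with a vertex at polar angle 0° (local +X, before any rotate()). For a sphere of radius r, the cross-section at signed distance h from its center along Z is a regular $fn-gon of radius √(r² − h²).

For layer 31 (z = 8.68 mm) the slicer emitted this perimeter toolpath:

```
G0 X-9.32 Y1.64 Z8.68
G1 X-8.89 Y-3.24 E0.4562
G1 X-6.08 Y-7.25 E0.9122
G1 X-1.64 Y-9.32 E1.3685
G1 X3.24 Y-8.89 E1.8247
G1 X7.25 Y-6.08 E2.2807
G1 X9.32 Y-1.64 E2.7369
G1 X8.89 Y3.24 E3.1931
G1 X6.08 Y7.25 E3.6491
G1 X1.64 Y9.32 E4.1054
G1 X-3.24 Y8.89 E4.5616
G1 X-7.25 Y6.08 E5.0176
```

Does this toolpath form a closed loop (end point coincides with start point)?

no

Start point (G0): (-9.32, 1.64). End point (last G1): the path does not return to the start — open.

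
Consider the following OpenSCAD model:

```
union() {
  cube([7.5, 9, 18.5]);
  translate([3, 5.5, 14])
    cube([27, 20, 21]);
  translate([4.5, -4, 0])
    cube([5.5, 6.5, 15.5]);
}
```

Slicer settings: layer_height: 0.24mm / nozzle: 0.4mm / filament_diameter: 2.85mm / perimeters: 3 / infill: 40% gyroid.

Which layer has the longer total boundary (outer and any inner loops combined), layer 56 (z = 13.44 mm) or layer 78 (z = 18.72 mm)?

Layer 56 (z = 13.44): the cube is present — its section is the full 7.5×9 rectangle (perimeter 33.00 mm); the cube at (3, 5.5) is absent (z outside [14, 35]); the cube at (4.5, -4) (footprint 5.5×6.5) is included at this height (perimeter 24.00 mm); Taking the union: the regions partially overlap (shared area 7.50 mm²), so the edge portions inside another operand are dropped and the merged outline is re-measured after clipping — boundary = 46.00 mm. So its perimeter = 46.00 mm. Layer 78 (z = 18.72): the cube is absent (z outside [0, 18.5]); the cube at (3, 5.5) is present — its section is the full 27×20 rectangle (perimeter 94.00 mm); the cube at (4.5, -4) does not reach this height (z outside [0, 15.5]); Merging all regions: only the 27×20 cube at (3, 5.5) is present, so the union is just that shape — boundary = 94.00 mm. So its perimeter = 94.00 mm. Layer 78 is larger (94.00 vs 46.00 mm).

layer 78 (z = 18.72 mm)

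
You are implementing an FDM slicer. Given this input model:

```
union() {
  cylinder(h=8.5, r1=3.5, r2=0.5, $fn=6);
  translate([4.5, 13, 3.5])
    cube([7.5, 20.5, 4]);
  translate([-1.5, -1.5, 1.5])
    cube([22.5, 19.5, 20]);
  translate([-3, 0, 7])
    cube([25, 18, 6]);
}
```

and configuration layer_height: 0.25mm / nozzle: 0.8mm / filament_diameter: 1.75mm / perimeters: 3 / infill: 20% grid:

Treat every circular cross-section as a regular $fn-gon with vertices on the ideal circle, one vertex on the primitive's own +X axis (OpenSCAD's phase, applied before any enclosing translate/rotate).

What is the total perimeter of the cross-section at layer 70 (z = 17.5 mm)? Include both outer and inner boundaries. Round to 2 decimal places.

At z = 17.5 mm: the cone is not intersected at this z (z outside [0, 8.5]); the cube at (4.5, 13) is not intersected at this z (z outside [3.5, 7.5]); the cube at (-1.5, -1.5) is present — its section is the full 22.5×19.5 rectangle (perimeter 84.00 mm); the cube at (-3, 0) is not intersected at this z (z outside [7, 13]); Merging all regions: only the 22.5×19.5 cube at (-1.5, -1.5) is present, so the union is just that shape — boundary = 84.00 mm. Overall, the cross-section is a single solid region. Total boundary length (outer) = 84.00 mm.

84.00 mm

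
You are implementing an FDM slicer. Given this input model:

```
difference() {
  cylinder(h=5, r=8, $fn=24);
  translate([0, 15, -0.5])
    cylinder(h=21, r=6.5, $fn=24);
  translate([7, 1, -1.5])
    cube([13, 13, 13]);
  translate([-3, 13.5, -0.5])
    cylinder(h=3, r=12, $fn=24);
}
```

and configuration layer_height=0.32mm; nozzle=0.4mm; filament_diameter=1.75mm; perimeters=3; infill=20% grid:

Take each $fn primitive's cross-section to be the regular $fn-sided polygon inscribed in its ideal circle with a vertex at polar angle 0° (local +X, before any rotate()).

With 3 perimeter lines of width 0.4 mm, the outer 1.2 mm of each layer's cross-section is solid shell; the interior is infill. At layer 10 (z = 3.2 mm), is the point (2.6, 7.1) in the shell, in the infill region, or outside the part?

shell

At z = 3.2 mm: the cylinder: section is a regular 24-gon, circumradius r=8; the r=6.5 cylinder at (0, 15) gives a regular 24-gon of circumradius 6.5 (constant along its height); the cube at (7, 1) (footprint 13×13) is included at this height; the cylinder at (-3, 13.5) is not intersected at this z (z outside [-0.5, 2.5]); Taking the first minus the rest: starting from the r=8 cylinder, the r=6.5 cylinder at (0, 15) misses the remaining region (no effect); the 13×13 cube at (7, 1) partially overlaps it — only the 1.49 mm² overlap (of its 169.00 mm²) is removed, clipping the outline — 1 connected region. Overall, the cross-section is a single solid region. The nearest boundary edge runs (2.07, 7.73)→(4.00, 6.93); distance from the point to it = 0.38 mm. The point is inside the cross-section, 0.38 mm from the nearest boundary — within the 1.2 mm shell band (3 × 0.4).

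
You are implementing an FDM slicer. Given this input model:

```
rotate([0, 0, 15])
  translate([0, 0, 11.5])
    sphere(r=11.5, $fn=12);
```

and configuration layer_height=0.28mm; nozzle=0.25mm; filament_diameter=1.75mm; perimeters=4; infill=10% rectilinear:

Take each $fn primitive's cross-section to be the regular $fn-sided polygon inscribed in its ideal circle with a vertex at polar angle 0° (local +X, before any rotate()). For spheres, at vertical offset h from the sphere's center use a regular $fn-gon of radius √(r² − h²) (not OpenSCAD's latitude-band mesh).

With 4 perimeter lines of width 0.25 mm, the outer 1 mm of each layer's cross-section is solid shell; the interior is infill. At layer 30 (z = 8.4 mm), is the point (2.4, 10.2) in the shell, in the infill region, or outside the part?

shell

At z = 8.4 mm: the sphere: section is a regular 12-gon, circumradius = √(r²−h²) = √(11.5²−3.1²) = 11.074; (whole slice rotated 15° about Z — lengths, areas and connectivity unchanged). Overall, the cross-section is a single solid region. Undo the 15° rotation: the query point maps to (4.958, 9.231) in the un-rotated model frame. The nearest boundary edge runs (5.54, 9.59)→(0.00, 11.07); distance from the point to it = 0.50 mm. The point is inside the cross-section, 0.50 mm from the nearest boundary — within the 1 mm shell band (4 × 0.25).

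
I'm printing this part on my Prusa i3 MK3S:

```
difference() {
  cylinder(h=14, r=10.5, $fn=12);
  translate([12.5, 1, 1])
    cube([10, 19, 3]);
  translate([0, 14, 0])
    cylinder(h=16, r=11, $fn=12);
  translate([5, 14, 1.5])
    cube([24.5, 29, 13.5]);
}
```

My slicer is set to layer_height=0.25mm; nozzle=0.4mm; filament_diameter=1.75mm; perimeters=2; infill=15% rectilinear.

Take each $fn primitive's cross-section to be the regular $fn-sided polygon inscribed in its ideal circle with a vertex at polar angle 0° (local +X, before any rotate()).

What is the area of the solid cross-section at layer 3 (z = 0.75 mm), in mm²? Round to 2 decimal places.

254.96 mm²

At z = 0.75 mm: the cylinder: section is a regular 12-gon, circumradius r=10.5 (area = (12/2)·10.500²·sin(360°/12) = 330.75 mm²); the cube at (12.5, 1) is absent (z outside [1, 4]); the cylinder at (0, 14): section is a regular 12-gon, circumradius r=11 (area = (12/2)·11.000²·sin(360°/12) = 363.00 mm²); the cube at (5, 14) is not intersected at this z (z outside [1.5, 15]); After the difference (first − rest): starting from the r=10.5 cylinder (330.75 mm²), the r=11 cylinder at (0, 14) partially overlaps it — only the 75.79 mm² overlap (of its 363.00 mm²) is removed, clipping the outline — area = 254.96 mm². Overall, the cross-section is a single solid region. Net area = 254.96 mm².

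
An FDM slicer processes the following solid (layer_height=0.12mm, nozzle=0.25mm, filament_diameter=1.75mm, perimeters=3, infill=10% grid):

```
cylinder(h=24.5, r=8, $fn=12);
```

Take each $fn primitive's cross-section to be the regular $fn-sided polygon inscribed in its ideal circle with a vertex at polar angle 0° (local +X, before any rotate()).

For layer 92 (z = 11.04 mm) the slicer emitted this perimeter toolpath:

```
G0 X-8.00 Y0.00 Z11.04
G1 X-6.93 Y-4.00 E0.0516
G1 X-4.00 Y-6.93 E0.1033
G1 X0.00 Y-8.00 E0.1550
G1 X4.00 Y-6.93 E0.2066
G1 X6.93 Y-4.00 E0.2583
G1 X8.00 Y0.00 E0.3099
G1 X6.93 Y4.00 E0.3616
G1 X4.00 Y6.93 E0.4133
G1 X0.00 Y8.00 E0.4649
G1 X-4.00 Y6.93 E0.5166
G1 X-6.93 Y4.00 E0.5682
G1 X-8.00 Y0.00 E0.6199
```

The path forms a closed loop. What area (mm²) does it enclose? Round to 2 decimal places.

Apply the shoelace formula to the sequence of (X, Y) vertices; enclosed area = 192.05 mm².

192.05 mm²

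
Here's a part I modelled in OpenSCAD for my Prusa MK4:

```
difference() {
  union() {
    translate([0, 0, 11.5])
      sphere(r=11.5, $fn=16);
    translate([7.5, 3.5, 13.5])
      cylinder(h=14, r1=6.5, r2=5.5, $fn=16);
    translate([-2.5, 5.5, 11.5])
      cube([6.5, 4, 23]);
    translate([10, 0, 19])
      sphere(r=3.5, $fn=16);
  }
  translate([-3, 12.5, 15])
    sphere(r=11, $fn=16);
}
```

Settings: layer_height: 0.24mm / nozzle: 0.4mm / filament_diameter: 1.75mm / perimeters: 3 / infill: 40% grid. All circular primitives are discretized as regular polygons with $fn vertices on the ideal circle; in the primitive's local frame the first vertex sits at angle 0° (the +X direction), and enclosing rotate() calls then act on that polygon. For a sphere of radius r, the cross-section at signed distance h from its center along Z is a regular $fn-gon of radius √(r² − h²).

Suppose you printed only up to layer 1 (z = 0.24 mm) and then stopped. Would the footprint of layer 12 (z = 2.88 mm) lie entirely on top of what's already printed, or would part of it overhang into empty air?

part overhangs

Compare the two slices. At z = 0.24: the r=11.5 sphere contributes a regular 16-gon of circumradius √(11.5²−11.26²) = 2.337 (area = (16/2)·2.337²·sin(360°/16) = 16.72 mm²); the cone at (7.5, 3.5) is not intersected at this z (z outside [13.5, 27.5]); the cube at (-2.5, 5.5) does not reach this height (z outside [11.5, 34.5]); the sphere at (10, 0) does not reach this height (|z−center|=18.760 > r=3.5); Combining (union): only the r=11.5 sphere is present, so the union is just that shape — area = 16.72 mm²; the sphere at (-3, 12.5) is not intersected at this z (|z−center|=14.760 > r=11); Subtracting the remaining from the first: none of the subtracted shapes is present at this height, so that combined region is unchanged — area = 16.72 mm². At z = 2.88: the sphere: section is a regular 16-gon, circumradius = √(r²−h²) = √(11.5²−8.62²) = 7.612 (area = (16/2)·7.612²·sin(360°/16) = 177.40 mm²); the cone at (7.5, 3.5) does not reach this height (z outside [13.5, 27.5]); the cube at (-2.5, 5.5) does not reach this height (z outside [11.5, 34.5]); the sphere at (10, 0) does not reach this height (|z−center|=16.120 > r=3.5); Combining (union): only the r=11.5 sphere is present, so the union is just that shape — area = 177.40 mm²; the sphere at (-3, 12.5) does not reach this height (|z−center|=12.120 > r=11); After the difference (first − rest): none of the subtracted shapes is present at this height, so that combined region is unchanged — area = 177.40 mm². Checking containment: at z = 2.88 the cross-section extends beyond the z = 0.24 cross-section by about 160.68 mm².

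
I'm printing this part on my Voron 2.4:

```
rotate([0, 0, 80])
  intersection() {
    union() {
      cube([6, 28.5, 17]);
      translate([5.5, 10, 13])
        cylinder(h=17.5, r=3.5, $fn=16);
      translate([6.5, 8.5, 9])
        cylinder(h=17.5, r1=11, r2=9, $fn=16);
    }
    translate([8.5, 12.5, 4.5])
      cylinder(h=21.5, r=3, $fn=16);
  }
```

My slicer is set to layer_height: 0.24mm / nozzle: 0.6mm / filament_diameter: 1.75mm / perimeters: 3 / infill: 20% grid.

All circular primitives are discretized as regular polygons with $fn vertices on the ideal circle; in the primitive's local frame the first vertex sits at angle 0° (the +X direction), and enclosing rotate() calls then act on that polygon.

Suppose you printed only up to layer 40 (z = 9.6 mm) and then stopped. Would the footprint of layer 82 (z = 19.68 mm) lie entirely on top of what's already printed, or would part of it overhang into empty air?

entirely on top

Compare the two slices. At z = 9.6: the 6×28.5 cube contributes its full rectangle (area 171.00 mm²); the cylinder at (5.5, 10) is not intersected at this z (z outside [13, 30.5]); the cone at (6.5, 8.5): at t=0.034 of its height the radius interpolates to r₁+(r₂−r₁)t = 10.931, giving a regular 16-gon of that circumradius (area = (16/2)·10.931²·sin(360°/16) = 365.83 mm²); Merging all regions: the regions partially overlap — summed areas 536.83 mm² minus the doubly-counted overlap 111.15 mm² gives 425.68 mm² — area = 425.68 mm²; the r=3 cylinder at (8.5, 12.5) contributes a regular 16-gon of circumradius 3 (area = (16/2)·3.000²·sin(360°/16) = 27.55 mm²); After intersecting: the r=3 cylinder at (8.5, 12.5) lies inside that combined region, so the common part is the r=3 cylinder at (8.5, 12.5) itself — area = 27.55 mm²; (whole slice rotated 80° about Z — lengths, areas and connectivity unchanged). At z = 19.68: the cube is not intersected at this z (z outside [0, 17]); the cylinder at (5.5, 10): section is a regular 16-gon, circumradius r=3.5 (area = (16/2)·3.500²·sin(360°/16) = 37.50 mm²); the cone at (6.5, 8.5): at t=0.610 of its height the radius interpolates to r₁+(r₂−r₁)t = 9.779, giving a regular 16-gon of that circumradius (area = (16/2)·9.779²·sin(360°/16) = 292.79 mm²); Merging all regions: the r=3.5 cylinder at (5.5, 10) lies entirely inside the cone at (6.5, 8.5), so the union is just the cone at (6.5, 8.5) — area = 292.79 mm²; the r=3 cylinder at (8.5, 12.5) contributes a regular 16-gon of circumradius 3 (area = (16/2)·3.000²·sin(360°/16) = 27.55 mm²); Taking the intersection: the r=3 cylinder at (8.5, 12.5) lies inside the result so far, so the common part is the r=3 cylinder at (8.5, 12.5) itself — area = 27.55 mm²; (rotated 80° about Z; rotation is an isometry so areas/perimeters/island counts are preserved). Checking containment: the cross-section at z = 19.68 is a subset of the cross-section at z = 9.6.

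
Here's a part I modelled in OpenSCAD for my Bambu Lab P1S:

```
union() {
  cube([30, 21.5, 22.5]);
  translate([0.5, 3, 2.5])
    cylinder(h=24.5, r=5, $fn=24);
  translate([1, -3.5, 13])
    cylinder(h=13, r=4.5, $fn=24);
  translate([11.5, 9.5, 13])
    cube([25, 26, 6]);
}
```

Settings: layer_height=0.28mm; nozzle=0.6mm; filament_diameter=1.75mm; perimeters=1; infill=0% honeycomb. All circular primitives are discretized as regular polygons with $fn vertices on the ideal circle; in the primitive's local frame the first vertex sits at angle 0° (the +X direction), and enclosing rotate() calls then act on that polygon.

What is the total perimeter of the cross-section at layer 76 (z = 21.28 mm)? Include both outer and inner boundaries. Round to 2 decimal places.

At z = 21.28 mm: the 30×21.5 cube contributes its full rectangle (perimeter 103.00 mm); the cylinder at (0.5, 3): section is a regular 24-gon, circumradius r=5 (perimeter = 2·24·5.000·sin(180°/24) = 31.33 mm); the r=4.5 cylinder at (1, -3.5) contributes a regular 24-gon of circumradius 4.5 (perimeter = 2·24·4.500·sin(180°/24) = 28.19 mm); the cube at (11.5, 9.5) does not reach this height (z outside [13, 19]); Taking the union: the regions partially overlap (shared area 51.13 mm²), so the edge portions inside another operand are dropped and the merged outline is re-measured after clipping — boundary = 123.26 mm. Overall, the cross-section is a single solid region. Total boundary length (outer) = 123.26 mm.

123.26 mm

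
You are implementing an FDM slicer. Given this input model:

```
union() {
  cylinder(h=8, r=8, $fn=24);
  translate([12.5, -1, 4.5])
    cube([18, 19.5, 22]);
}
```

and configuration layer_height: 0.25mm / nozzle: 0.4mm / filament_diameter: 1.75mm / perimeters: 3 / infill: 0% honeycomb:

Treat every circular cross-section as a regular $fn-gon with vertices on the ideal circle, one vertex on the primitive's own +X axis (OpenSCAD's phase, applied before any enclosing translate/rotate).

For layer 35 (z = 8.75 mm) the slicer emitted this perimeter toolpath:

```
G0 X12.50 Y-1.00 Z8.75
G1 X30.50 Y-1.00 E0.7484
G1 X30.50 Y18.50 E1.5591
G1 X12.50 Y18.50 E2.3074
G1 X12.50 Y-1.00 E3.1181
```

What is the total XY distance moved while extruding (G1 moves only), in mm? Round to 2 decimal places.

Sum the Euclidean lengths of each G1 segment: total = 75.00 mm.

75.00 mm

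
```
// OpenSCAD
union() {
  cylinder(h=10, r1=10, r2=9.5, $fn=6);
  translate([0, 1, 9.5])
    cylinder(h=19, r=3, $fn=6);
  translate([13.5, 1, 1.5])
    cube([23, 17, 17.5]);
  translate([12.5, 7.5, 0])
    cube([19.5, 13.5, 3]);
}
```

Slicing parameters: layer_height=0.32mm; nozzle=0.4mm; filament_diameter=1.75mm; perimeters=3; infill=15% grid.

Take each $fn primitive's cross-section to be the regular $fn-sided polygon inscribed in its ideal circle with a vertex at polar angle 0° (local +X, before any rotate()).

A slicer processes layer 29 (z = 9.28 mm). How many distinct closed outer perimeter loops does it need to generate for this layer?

At z = 9.28 mm: the cone contributes a regular 6-gon of circumradius 9.536 (interpolated between r1=10 and r2=9.5 at t=0.928); the cylinder at (0, 1) is not intersected at this z (z outside [9.5, 28.5]); the cube at (13.5, 1) is present — its section is the full 23×17 rectangle; the cube at (12.5, 7.5) does not reach this height (z outside [0, 3]); Combining (union): the 2 present regions are separate (no shared area or edge), so areas and boundary lengths simply add and each stays a separate island — 2 connected regions. The result has 2 disconnected regions.

2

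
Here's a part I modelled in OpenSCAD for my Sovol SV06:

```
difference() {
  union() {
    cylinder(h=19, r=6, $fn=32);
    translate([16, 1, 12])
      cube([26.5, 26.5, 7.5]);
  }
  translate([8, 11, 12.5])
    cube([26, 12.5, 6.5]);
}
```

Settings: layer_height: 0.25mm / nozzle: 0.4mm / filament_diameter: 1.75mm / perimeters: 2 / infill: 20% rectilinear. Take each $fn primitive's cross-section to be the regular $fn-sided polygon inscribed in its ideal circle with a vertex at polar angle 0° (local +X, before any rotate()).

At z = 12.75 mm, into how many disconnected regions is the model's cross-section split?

At z = 12.75 mm: the r=6 cylinder gives a regular 32-gon of circumradius 6 (constant along its height); the 26.5×26.5 cube at (16, 1) contributes its full rectangle; Merging all regions: the 2 present regions are separate (no shared area or edge), so areas and boundary lengths simply add and each stays a separate island — 2 connected regions; the cube at (8, 11) is present — its section is the full 26×12.5 rectangle; Taking the first minus the rest: starting from that combined region, the 26×12.5 cube at (8, 11) partially overlaps it — only the 225.00 mm² overlap (of its 325.00 mm²) is removed, clipping the outline — 2 connected regions. The result has 2 disconnected regions.

2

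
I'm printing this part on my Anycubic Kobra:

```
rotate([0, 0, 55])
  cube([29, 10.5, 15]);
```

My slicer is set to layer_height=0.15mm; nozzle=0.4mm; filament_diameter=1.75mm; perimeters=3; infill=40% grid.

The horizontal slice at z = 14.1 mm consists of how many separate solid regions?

1

At z = 14.1 mm: the cube (footprint 29×10.5) is included at this height; (rotated 55° about Z; rotation is an isometry so areas/perimeters/island counts are preserved). The result has 1 disconnected region.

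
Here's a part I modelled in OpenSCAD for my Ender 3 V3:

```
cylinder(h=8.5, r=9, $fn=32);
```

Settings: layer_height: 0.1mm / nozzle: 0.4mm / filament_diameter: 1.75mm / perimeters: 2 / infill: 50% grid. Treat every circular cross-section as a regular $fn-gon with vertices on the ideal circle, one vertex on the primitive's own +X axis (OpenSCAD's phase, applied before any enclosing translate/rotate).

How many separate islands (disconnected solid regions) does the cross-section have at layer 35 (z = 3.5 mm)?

At z = 3.5 mm: the cylinder: section is a regular 32-gon, circumradius r=9. Overall, the cross-section is a single solid region. Island count = 1.

1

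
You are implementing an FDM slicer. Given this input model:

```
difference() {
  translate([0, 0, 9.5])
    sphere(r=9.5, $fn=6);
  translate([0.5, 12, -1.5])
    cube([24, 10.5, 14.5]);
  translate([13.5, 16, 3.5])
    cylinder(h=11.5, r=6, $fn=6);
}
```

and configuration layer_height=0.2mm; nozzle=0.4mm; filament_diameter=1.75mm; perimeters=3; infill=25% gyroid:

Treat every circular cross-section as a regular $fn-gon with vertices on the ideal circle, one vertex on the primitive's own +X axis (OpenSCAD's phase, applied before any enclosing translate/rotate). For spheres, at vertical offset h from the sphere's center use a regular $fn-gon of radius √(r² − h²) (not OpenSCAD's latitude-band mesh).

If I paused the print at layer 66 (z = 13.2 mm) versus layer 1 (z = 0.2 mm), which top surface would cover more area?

layer 66 (z = 13.2 mm)

Layer 66 (z = 13.2): the r=9.5 sphere slices to a regular 6-gon of circumradius 8.750 (√(r²−h²) with h=3.7 from center) (area = (6/2)·8.750²·sin(360°/6) = 198.91 mm²); the cube at (0.5, 12) is not intersected at this z (z outside [-1.5, 13]); the cylinder at (13.5, 16): section is a regular 6-gon, circumradius r=6 (area = (6/2)·6.000²·sin(360°/6) = 93.53 mm²); Subtracting the remaining from the first: starting from the r=9.5 sphere (198.91 mm²), the r=6 cylinder at (13.5, 16) misses the remaining region (no effect) — area = 198.91 mm². So its area = 198.91 mm². Layer 1 (z = 0.2): the sphere: section is a regular 6-gon, circumradius = √(r²−h²) = √(9.5²−9.3²) = 1.939 (area = (6/2)·1.939²·sin(360°/6) = 9.77 mm²); the cube at (0.5, 12) (footprint 24×10.5) is included at this height (area 252.00 mm²); the cylinder at (13.5, 16) does not reach this height (z outside [3.5, 15]); After the difference (first − rest): starting from the r=9.5 sphere (9.77 mm²), the 24×10.5 cube at (0.5, 12) misses the remaining region (no effect) — area = 9.77 mm². So its area = 9.77 mm². Layer 66 is larger (198.91 vs 9.77 mm²).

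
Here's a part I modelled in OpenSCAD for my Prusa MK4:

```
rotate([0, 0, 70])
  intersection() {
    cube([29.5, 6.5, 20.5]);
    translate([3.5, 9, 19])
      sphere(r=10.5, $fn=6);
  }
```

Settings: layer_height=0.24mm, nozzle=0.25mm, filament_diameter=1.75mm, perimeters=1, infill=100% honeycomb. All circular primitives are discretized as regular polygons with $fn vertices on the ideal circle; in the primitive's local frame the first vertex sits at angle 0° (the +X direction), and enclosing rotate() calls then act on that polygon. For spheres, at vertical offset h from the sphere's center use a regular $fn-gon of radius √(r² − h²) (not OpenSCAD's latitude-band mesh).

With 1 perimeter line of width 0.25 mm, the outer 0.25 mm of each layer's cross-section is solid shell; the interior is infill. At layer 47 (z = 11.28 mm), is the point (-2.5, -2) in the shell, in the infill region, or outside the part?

outside

At z = 11.28 mm: the cube is present — its section is the full 29.5×6.5 rectangle; the r=10.5 sphere at (3.5, 9) contributes a regular 6-gon of circumradius √(10.5²−7.72²) = 7.117; Taking the intersection: the r=10.5 sphere at (3.5, 9) partially overlaps the 29.5×6.5 cube; clipping to the common part keeps 29.73 mm² — 1 connected region; (whole slice rotated 70° about Z — lengths, areas and connectivity unchanged). Overall, the cross-section is a single solid region. Undo the 70° rotation: the query point maps to (-2.734, 1.665) in the un-rotated model frame. The nearest boundary edge runs (7.06, 2.84)→(0.00, 2.84); distance from the point to it = 2.97 mm. The point is not inside any of the regions above, so it lies outside the cross-section (2.97 mm from the nearest boundary).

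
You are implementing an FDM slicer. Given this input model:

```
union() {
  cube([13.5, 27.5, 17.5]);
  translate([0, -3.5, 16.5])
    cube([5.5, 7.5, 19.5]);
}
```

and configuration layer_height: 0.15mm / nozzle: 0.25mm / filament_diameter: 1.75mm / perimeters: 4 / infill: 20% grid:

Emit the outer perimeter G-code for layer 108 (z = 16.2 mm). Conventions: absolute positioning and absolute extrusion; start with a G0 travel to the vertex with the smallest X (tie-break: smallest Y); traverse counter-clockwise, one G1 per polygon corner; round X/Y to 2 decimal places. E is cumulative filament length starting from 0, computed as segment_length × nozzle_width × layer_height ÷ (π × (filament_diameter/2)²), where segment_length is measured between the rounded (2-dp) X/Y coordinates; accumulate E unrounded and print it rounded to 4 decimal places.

At z = 16.2 mm: the cube is present — its section is the full 13.5×27.5 rectangle; the cube at (0, -3.5) is not intersected at this z (z outside [16.5, 36]); Combining (union): only the 13.5×27.5 cube is present, so the union is just that shape — 1 connected region. The outline is a single polygon with 4 vertices. Extrusion per mm of travel: 0.25 × 0.15 / (π × 0.875²) = 0.015591. Accumulating E over each segment gives final E = 1.2784.

G0 X0.00 Y0.00 Z16.20
G1 X13.50 Y0.00 E0.2105
G1 X13.50 Y27.50 E0.6392
G1 X0.00 Y27.50 E0.8497
G1 X0.00 Y0.00 E1.2784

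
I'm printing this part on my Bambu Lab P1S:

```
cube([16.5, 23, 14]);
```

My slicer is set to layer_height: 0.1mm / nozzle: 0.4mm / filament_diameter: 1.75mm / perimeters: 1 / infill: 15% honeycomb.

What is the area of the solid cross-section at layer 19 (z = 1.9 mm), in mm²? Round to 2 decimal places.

379.50 mm²

At z = 1.9 mm: the cube (footprint 16.5×23) is included at this height (area 379.50 mm²). Overall, the cross-section is a single solid region. Net area = 379.50 mm².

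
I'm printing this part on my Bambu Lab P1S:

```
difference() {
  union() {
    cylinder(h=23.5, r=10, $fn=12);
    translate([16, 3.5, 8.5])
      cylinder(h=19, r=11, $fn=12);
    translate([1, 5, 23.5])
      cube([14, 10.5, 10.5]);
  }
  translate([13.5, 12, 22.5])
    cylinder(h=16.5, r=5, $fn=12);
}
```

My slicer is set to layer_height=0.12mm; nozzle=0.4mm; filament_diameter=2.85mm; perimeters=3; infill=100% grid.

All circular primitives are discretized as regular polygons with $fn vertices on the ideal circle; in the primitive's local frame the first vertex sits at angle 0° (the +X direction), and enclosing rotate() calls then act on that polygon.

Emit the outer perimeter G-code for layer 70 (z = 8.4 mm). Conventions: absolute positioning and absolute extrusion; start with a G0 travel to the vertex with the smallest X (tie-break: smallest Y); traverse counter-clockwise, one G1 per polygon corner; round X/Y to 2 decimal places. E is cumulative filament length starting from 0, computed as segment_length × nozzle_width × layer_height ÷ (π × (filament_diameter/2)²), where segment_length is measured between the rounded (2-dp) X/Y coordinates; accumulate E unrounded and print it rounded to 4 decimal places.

At z = 8.4 mm: the r=10 cylinder gives a regular 12-gon of circumradius 10 (constant along its height); the cylinder at (16, 3.5) is not intersected at this z (z outside [8.5, 27.5]); the cube at (1, 5) is not intersected at this z (z outside [23.5, 34]); Merging all regions: only the r=10 cylinder is present, so the union is just that shape — 1 connected region; the cylinder at (13.5, 12) is not intersected at this z (z outside [22.5, 39]); Subtracting the remaining from the first: none of the subtracted shapes is present at this height, so that combined region is unchanged — 1 connected region. The outline is a single polygon with 12 vertices. Extrusion per mm of travel: 0.4 × 0.12 / (π × 1.425²) = 0.007524. Accumulating E over each segment gives final E = 0.4674.

G0 X-10.00 Y0.00 Z8.40
G1 X-8.66 Y-5.00 E0.0389
G1 X-5.00 Y-8.66 E0.0779
G1 X0.00 Y-10.00 E0.1168
G1 X5.00 Y-8.66 E0.1558
G1 X8.66 Y-5.00 E0.1947
G1 X10.00 Y0.00 E0.2337
G1 X8.66 Y5.00 E0.2726
G1 X5.00 Y8.66 E0.3116
G1 X0.00 Y10.00 E0.3505
G1 X-5.00 Y8.66 E0.3895
G1 X-8.66 Y5.00 E0.4284
G1 X-10.00 Y0.00 E0.4674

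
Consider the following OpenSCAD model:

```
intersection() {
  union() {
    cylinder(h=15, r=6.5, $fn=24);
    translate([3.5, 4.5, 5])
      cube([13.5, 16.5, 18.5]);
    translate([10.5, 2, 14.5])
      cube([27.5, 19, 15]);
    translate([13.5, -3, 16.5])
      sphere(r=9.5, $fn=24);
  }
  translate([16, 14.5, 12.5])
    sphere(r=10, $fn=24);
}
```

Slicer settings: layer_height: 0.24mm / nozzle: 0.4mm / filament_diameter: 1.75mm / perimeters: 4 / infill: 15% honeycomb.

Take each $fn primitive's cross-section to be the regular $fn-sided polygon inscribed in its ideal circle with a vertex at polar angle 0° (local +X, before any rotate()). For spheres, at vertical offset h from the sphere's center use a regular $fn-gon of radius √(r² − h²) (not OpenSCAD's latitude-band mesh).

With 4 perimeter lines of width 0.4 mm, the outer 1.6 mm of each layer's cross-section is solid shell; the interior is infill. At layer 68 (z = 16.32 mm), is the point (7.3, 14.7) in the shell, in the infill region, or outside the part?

At z = 16.32 mm: the cylinder is not intersected at this z (z outside [0, 15]); the cube at (3.5, 4.5) (footprint 13.5×16.5) is included at this height; the cube at (10.5, 2) (footprint 27.5×19) is included at this height; the r=9.5 sphere at (13.5, -3) slices to a regular 24-gon of circumradius 9.498 (√(r²−h²) with h=0.18 from center); Combining (union): the regions partially overlap (shared area 147.49 mm²), so overlapping operands fuse into one piece — 1 connected region; the r=10 sphere at (16, 14.5) contributes a regular 24-gon of circumradius √(10²−3.82²) = 9.242; Keeping only the common overlap: the r=10 sphere at (16, 14.5) partially overlaps the result so far; clipping to the common part keeps 241.19 mm² — 1 connected region. Overall, the cross-section is a single solid region. The nearest boundary edge runs (6.76, 14.50)→(7.07, 16.89); distance from the point to it = 0.51 mm. The point is inside the cross-section, 0.51 mm from the nearest boundary — within the 1.6 mm shell band (4 × 0.4).

shell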